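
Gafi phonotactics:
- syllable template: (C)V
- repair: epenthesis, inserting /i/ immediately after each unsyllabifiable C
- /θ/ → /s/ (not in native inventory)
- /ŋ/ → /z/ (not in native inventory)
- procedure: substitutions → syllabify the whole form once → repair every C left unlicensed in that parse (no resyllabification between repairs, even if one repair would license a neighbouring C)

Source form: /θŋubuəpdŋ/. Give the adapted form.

Substitution: /θ/ → /s/, /ŋ/ → /z/, giving /szubuəpdz/.
Syllabifying with onset maximization leaves /s/, /p/, /d/, /z/ stranded (no codas are permitted; onsets are limited to one consonant).
Epenthesis after each stranded consonant: /s/ → /si/, /p/ → /pi/, /d/ → /di/, /z/ → /zi/.

sizubuəpidizi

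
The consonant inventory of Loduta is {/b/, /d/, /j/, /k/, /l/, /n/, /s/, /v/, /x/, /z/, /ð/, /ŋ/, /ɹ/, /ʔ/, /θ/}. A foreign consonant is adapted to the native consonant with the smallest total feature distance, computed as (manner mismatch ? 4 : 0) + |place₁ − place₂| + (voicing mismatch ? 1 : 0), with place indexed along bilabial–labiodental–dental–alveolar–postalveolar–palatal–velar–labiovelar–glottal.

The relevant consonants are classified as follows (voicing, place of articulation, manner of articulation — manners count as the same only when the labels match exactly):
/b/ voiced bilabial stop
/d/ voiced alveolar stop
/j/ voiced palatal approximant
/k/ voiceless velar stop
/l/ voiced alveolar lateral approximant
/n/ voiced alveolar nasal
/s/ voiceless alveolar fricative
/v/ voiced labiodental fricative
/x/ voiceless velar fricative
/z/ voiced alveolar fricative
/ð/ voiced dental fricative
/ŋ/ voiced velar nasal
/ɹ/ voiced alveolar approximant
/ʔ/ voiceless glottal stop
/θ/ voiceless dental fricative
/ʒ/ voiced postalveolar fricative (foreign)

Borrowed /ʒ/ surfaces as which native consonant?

z

/z/ is closest: same manner (fricative), place distance 1 (postalveolar→alveolar), same voicing; total 1. Next closest is /s/ at distance 2.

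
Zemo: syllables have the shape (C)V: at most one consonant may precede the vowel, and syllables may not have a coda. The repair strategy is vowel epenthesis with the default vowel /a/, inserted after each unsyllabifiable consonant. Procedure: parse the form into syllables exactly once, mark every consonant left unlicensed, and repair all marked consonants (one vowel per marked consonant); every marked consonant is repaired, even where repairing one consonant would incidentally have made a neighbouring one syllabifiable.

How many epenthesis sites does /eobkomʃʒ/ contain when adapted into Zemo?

4

The unsyllabifiable consonants are /b/, /m/, /ʃ/, /ʒ/; each receives one epenthetic vowel.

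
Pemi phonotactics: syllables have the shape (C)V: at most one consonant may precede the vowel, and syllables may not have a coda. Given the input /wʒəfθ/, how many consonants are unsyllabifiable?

The consonants /w/, /f/, /θ/ cannot be parsed into a legal (C)V syllable (no codas are permitted; onsets are limited to one consonant).

3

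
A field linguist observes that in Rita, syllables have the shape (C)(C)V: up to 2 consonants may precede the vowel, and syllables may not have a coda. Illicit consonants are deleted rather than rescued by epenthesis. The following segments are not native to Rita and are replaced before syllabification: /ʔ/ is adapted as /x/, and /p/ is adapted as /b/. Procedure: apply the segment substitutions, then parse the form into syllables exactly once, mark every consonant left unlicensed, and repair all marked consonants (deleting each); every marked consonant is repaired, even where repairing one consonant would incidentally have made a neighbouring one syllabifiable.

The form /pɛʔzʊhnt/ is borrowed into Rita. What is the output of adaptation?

Substitution: /p/ → /b/, /ʔ/ → /x/, giving /bɛxzʊhnt/.
The consonants /h/, /n/, /t/ cannot be parsed into a legal (C)(C)V syllable (no codas are permitted; onsets may contain at most 2 consonants).
Deleting the stranded consonants removes /h/, /n/, /t/.

bɛxzʊ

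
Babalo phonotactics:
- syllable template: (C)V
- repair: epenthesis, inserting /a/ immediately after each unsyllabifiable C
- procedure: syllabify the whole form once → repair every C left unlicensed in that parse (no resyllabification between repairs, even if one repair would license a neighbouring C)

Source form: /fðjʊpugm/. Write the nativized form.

faðajʊpugama

The consonants /f/, /ð/, /g/, /m/ cannot be parsed into a legal (C)V syllable (no codas are permitted; onsets are limited to one consonant).
Epenthesis after each stranded consonant: /f/ → /fa/, /ð/ → /ða/, /g/ → /ga/, /m/ → /ma/.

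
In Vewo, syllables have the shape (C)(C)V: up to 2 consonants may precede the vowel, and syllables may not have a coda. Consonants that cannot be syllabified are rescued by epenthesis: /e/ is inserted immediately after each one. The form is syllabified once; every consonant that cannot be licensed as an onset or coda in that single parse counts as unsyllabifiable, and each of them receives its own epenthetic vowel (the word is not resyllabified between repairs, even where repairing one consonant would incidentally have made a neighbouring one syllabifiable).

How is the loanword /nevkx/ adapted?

The consonants /v/, /k/, /x/ cannot be parsed into a legal (C)(C)V syllable (no codas are permitted; onsets may contain at most 2 consonants).
Each unlicensed consonant becomes the onset of a new syllable: /v/ → /ve/, /k/ → /ke/, /x/ → /xe/.

nevekexe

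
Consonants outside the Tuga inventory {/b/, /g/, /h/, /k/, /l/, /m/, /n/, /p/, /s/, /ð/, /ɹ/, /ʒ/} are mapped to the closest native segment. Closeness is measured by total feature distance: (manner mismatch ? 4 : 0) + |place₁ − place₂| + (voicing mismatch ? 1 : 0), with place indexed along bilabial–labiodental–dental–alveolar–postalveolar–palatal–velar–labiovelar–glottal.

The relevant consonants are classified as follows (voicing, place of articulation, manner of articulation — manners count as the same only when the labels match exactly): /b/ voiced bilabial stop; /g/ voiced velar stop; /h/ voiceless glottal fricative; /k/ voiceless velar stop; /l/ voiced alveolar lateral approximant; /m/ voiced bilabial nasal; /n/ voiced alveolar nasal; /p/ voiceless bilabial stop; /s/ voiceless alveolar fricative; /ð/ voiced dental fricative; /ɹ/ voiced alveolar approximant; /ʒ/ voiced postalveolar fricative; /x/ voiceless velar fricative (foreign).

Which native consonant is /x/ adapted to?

/h/ is closest: same manner (fricative), place distance 2 (velar→glottal), same voicing; total 2. Next closest is /s/ at distance 3.

h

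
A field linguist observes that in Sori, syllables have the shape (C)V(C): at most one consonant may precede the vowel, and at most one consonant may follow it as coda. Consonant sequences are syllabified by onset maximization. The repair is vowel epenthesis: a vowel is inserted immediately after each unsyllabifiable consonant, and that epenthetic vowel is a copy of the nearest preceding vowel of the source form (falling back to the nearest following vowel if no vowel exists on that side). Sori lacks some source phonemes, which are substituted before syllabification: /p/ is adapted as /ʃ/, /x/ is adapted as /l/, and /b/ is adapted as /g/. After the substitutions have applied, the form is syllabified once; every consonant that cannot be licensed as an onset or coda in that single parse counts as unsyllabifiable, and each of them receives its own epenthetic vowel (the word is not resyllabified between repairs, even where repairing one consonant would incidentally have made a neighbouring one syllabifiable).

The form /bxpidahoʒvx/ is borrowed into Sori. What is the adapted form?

Substitution: /b/ → /g/, /x/ → /l/, /p/ → /ʃ/, giving /glʃidahoʒvl/.
The consonants /g/, /l/, /v/, /l/ cannot be parsed into a legal (C)V(C) syllable (at most one coda consonant is licensed; onsets are limited to one consonant).
Inserting the epenthetic vowel yields /g/ → /gi/, /l/ → /li/, /v/ → /vo/, /l/ → /lo/.

giliʃidahoʒvolo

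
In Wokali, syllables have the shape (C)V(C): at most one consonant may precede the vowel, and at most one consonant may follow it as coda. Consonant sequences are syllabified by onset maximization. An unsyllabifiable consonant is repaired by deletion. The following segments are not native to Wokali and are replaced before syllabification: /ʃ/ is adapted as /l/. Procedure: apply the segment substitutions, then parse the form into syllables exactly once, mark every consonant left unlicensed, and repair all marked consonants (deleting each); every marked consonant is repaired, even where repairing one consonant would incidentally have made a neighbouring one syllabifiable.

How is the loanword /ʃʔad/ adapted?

ʔad

Substitution: /ʃ/ → /l/, giving /lʔad/.
The consonants /l/ cannot be parsed into a legal (C)V(C) syllable (at most one coda consonant is licensed; onsets are limited to one consonant).
Deleting the stranded consonants removes /l/.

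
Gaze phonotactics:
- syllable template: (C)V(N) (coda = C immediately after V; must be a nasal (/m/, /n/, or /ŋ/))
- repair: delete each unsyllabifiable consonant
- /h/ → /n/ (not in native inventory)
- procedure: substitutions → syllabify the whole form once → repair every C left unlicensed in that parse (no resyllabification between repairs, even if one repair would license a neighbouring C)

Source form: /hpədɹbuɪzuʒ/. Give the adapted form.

pəbuɪzu

Substitution: /h/ → /n/, giving /npədɹbuɪzuʒ/.
Under (C)V(N), the unsyllabifiable consonants are /n/, /d/, /ɹ/, /ʒ/ (only a nasal (/m/, /n/, or /ŋ/) is licensed in coda position; onsets are limited to one consonant).
Each unlicensed consonant is deleted: /n/, /d/, /ɹ/, /ʒ/.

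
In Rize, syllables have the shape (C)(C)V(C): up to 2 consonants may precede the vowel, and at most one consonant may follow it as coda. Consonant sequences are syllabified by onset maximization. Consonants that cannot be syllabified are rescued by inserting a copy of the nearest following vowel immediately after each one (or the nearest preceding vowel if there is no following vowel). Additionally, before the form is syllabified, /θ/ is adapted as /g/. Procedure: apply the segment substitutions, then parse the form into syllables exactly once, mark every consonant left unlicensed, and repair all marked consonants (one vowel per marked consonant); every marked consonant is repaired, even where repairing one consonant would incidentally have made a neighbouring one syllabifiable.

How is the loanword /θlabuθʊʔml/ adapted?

glabugʊʔmʊlʊ

Substitution: /θ/ → /g/, giving /glabugʊʔml/.
Syllabifying with onset maximization leaves /m/, /l/ stranded (at most one coda consonant is licensed; onsets may contain at most 2 consonants).
Epenthesis after each stranded consonant: /m/ → /mʊ/, /l/ → /lʊ/.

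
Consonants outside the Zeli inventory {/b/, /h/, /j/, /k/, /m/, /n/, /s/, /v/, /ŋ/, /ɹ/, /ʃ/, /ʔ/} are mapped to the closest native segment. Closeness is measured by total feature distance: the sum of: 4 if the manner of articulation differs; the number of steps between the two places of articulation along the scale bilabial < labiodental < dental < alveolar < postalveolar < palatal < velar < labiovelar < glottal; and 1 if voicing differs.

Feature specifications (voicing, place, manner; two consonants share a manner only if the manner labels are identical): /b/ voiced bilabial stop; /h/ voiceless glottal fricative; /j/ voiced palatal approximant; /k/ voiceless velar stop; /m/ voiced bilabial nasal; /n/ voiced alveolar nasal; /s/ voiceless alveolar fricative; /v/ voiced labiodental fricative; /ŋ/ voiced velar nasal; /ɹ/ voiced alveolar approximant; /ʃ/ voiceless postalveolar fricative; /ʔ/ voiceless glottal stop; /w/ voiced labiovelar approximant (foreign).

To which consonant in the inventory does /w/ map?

/j/ is closest: same manner (approximant), place distance 2 (labiovelar→palatal), same voicing; total 2. Next closest is /ɹ/ at distance 4.

j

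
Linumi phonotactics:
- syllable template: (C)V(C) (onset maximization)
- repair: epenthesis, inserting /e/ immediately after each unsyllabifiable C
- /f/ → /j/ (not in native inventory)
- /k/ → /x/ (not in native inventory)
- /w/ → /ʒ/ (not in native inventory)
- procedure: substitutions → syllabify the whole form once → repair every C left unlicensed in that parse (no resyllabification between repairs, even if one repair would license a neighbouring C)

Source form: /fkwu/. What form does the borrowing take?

jexeʒu

Substitution: /f/ → /j/, /k/ → /x/, /w/ → /ʒ/, giving /jxʒu/.
Syllabifying with onset maximization leaves /j/, /x/ stranded (at most one coda consonant is licensed; onsets are limited to one consonant).
Each unlicensed consonant becomes the onset of a new syllable: /j/ → /je/, /x/ → /xe/.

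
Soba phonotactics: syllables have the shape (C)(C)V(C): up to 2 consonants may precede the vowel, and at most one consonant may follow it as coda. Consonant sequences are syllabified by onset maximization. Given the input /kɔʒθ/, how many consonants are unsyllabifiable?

1

Under (C)(C)V(C), the unsyllabifiable consonants are /θ/ (at most one coda consonant is licensed; onsets may contain at most 2 consonants).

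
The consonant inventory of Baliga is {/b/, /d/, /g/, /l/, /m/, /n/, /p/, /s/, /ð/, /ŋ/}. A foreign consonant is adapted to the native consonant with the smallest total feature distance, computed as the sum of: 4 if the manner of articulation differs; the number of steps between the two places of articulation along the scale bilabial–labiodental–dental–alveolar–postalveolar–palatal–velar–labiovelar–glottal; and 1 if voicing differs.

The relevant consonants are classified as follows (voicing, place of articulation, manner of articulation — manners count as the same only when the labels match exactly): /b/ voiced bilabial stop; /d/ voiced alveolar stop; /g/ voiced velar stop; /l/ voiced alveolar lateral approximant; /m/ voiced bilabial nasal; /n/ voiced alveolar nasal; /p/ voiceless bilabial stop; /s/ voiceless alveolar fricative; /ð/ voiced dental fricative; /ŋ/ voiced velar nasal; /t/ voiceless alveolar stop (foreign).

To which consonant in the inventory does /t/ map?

d

/d/ is closest: same manner (stop), place distance 0 (alveolar→alveolar), voicing differs (+1); total 1. Next closest is /p/ at distance 3.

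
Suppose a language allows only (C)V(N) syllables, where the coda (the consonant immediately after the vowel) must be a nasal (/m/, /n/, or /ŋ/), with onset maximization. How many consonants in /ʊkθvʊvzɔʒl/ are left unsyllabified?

5

The consonants /k/, /θ/, /v/, /ʒ/, /l/ cannot be parsed into a legal (C)V(N) syllable (only a nasal (/m/, /n/, or /ŋ/) is licensed in coda position; onsets are limited to one consonant).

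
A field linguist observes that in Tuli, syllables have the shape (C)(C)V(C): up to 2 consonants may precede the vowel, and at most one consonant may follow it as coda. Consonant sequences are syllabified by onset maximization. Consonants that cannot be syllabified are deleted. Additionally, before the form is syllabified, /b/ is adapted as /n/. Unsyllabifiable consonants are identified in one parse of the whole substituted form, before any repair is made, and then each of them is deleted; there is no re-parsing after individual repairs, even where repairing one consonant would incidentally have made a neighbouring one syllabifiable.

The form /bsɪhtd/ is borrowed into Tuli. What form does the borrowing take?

nsɪh

Substitution: /b/ → /n/, giving /nsɪhtd/.
Under (C)(C)V(C), the unsyllabifiable consonants are /t/, /d/ (at most one coda consonant is licensed; onsets may contain at most 2 consonants).
Deleting the stranded consonants removes /t/, /d/.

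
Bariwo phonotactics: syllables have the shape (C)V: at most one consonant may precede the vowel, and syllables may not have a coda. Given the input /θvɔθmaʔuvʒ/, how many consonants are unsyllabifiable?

4

The consonants /θ/, /θ/, /v/, /ʒ/ cannot be parsed into a legal (C)V syllable (no codas are permitted; onsets are limited to one consonant).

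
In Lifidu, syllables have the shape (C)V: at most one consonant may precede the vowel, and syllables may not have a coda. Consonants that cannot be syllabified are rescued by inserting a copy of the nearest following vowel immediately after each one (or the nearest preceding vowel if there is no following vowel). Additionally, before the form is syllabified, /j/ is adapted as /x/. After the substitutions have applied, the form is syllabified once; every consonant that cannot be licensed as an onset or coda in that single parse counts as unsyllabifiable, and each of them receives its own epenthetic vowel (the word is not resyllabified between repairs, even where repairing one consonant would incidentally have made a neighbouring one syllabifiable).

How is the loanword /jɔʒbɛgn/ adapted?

xɔʒɛbɛgɛnɛ

Substitution: /j/ → /x/, giving /xɔʒbɛgn/.
Syllabifying with onset maximization leaves /ʒ/, /g/, /n/ stranded (no codas are permitted; onsets are limited to one consonant).
Inserting the epenthetic vowel yields /ʒ/ → /ʒɛ/, /g/ → /gɛ/, /n/ → /nɛ/.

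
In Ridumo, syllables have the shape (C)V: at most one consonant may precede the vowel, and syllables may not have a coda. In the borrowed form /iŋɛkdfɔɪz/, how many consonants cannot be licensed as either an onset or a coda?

3

Syllabifying with onset maximization leaves /k/, /d/, /z/ stranded (no codas are permitted; onsets are limited to one consonant).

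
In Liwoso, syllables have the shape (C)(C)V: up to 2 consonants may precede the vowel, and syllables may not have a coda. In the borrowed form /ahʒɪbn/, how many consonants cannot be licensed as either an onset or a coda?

2

Syllabifying with onset maximization leaves /b/, /n/ stranded (no codas are permitted; onsets may contain at most 2 consonants).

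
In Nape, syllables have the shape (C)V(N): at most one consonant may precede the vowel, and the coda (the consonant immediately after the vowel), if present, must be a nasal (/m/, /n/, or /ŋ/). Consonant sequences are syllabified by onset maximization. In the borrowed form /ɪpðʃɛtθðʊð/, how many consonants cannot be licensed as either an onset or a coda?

5

Under (C)V(N), the unsyllabifiable consonants are /p/, /ð/, /t/, /θ/, /ð/ (only a nasal (/m/, /n/, or /ŋ/) is licensed in coda position; onsets are limited to one consonant).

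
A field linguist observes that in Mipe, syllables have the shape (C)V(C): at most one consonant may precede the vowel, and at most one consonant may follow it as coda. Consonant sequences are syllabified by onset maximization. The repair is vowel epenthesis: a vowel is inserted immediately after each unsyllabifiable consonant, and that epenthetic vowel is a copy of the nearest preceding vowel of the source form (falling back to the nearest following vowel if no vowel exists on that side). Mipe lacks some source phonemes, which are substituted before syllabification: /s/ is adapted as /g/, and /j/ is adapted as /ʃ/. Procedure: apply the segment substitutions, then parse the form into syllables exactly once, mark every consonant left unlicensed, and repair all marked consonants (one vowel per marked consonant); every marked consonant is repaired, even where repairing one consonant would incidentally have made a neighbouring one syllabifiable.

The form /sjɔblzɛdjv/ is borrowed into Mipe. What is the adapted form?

gɔʃɔblɔzɛdʃɛvɛ

Substitution: /s/ → /g/, /j/ → /ʃ/, giving /gʃɔblzɛdʃv/.
The consonants /g/, /l/, /ʃ/, /v/ cannot be parsed into a legal (C)V(C) syllable (at most one coda consonant is licensed; onsets are limited to one consonant).
Inserting the epenthetic vowel yields /g/ → /gɔ/, /l/ → /lɔ/, /ʃ/ → /ʃɛ/, /v/ → /vɛ/.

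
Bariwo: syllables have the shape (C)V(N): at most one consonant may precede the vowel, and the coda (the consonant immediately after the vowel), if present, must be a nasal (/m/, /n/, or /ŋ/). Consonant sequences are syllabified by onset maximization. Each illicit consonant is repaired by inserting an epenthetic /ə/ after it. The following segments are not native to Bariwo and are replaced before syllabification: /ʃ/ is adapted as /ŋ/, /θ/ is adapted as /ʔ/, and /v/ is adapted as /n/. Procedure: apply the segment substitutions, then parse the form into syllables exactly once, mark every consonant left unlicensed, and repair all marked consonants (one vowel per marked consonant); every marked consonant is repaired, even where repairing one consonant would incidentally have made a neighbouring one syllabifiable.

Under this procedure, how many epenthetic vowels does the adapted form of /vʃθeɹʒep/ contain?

4

After substitution the input is /nŋʔeɹʒep/.
The unsyllabifiable consonants are /n/, /ŋ/, /ɹ/, /p/; each receives one epenthetic vowel.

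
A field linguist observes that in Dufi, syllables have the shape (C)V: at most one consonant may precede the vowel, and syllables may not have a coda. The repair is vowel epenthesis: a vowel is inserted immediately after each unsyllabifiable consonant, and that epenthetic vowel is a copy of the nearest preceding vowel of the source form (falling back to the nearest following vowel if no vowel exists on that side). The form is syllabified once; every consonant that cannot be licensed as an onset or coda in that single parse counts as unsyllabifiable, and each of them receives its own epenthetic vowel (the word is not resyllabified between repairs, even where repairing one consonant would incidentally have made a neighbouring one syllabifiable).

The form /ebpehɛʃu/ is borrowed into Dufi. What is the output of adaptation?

The consonants /b/ cannot be parsed into a legal (C)V syllable (no codas are permitted; onsets are limited to one consonant).
Epenthesis after each stranded consonant: /b/ → /be/.

ebepehɛʃu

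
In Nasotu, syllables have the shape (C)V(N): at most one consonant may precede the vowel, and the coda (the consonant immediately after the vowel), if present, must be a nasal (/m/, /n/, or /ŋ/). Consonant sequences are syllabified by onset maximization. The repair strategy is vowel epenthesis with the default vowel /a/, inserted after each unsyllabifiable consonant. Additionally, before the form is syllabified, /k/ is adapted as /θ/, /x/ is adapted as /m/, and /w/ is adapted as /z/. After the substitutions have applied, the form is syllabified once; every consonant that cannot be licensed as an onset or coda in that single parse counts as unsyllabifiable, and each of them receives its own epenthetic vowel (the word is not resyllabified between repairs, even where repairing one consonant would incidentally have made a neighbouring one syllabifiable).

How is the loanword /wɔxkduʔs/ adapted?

zɔmθaduʔasa

Substitution: /w/ → /z/, /x/ → /m/, /k/ → /θ/, giving /zɔmθduʔs/.
Syllabifying with onset maximization leaves /θ/, /ʔ/, /s/ stranded (only a nasal (/m/, /n/, or /ŋ/) is licensed in coda position; onsets are limited to one consonant).
Each unlicensed consonant becomes the onset of a new syllable: /θ/ → /θa/, /ʔ/ → /ʔa/, /s/ → /sa/.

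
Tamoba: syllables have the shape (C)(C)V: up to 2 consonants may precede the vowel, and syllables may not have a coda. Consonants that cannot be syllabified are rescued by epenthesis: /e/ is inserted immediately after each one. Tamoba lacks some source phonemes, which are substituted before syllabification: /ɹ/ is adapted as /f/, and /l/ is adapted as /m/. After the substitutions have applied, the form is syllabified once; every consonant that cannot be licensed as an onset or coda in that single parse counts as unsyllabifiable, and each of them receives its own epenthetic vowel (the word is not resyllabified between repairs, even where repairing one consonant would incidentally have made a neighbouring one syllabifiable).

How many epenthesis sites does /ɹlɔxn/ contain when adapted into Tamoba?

2

After substitution the input is /fmɔxn/.
The unsyllabifiable consonants are /x/, /n/; each receives one epenthetic vowel.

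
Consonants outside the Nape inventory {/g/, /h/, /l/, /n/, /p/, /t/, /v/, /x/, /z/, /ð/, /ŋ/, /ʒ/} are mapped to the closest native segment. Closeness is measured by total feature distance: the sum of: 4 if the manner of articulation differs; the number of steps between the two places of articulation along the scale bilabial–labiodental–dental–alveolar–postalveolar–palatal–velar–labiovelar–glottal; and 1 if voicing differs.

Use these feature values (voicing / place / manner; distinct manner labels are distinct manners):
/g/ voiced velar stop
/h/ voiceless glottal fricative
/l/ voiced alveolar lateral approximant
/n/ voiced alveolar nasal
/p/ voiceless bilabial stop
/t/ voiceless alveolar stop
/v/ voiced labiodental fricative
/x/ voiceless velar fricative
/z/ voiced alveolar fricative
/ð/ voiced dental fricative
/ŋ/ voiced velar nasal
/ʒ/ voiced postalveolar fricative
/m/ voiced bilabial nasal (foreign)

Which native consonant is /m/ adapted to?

n

/n/ is closest: same manner (nasal), place distance 3 (bilabial→alveolar), same voicing; total 3. Next closest is /p/ at distance 5.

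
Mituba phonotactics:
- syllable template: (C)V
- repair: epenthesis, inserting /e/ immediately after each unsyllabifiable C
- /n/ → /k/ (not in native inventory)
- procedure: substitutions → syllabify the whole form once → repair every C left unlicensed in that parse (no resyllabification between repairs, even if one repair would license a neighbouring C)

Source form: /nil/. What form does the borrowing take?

Substitution: /n/ → /k/, giving /kil/.
Under (C)V, the unsyllabifiable consonants are /l/ (no codas are permitted; onsets are limited to one consonant).
Epenthesis after each stranded consonant: /l/ → /le/.

kile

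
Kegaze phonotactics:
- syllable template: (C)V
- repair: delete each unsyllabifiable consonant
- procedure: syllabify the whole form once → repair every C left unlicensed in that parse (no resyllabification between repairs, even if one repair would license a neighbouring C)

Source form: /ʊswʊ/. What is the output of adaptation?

Under (C)V, the unsyllabifiable consonants are /s/ (no codas are permitted; onsets are limited to one consonant).
Deletion applies to /s/.

ʊwʊ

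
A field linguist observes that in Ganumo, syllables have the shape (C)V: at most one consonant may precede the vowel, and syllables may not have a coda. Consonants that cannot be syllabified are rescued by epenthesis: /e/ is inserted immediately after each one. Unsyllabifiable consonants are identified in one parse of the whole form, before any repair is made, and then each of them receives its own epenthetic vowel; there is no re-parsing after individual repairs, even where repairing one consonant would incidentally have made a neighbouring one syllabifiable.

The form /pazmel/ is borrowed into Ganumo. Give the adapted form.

pazemele

Under (C)V, the unsyllabifiable consonants are /z/, /l/ (no codas are permitted; onsets are limited to one consonant).
Inserting the epenthetic vowel yields /z/ → /ze/, /l/ → /le/.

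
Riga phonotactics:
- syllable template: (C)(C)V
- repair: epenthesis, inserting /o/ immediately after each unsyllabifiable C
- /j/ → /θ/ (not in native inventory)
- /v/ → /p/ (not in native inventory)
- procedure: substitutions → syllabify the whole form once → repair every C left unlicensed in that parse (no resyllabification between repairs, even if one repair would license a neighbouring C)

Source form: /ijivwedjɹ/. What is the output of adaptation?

iθipwedoθoɹo

Substitution: /j/ → /θ/, /v/ → /p/, giving /iθipwedθɹ/.
The consonants /d/, /θ/, /ɹ/ cannot be parsed into a legal (C)(C)V syllable (no codas are permitted; onsets may contain at most 2 consonants).
Inserting the epenthetic vowel yields /d/ → /do/, /θ/ → /θo/, /ɹ/ → /ɹo/.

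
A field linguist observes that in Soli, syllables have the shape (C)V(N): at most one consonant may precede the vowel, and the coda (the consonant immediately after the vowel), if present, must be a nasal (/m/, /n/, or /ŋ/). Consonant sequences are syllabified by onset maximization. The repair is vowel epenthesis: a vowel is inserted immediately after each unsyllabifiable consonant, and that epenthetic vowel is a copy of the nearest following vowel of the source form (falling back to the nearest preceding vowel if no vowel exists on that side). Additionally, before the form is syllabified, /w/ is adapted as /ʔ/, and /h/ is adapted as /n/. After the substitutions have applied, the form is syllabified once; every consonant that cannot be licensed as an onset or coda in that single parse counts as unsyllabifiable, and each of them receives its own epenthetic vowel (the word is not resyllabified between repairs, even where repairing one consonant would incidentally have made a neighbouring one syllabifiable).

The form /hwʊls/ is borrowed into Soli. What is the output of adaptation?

nʊʔʊlʊsʊ

Substitution: /h/ → /n/, /w/ → /ʔ/, giving /nʔʊls/.
Syllabifying with onset maximization leaves /n/, /l/, /s/ stranded (only a nasal (/m/, /n/, or /ŋ/) is licensed in coda position; onsets are limited to one consonant).
Epenthesis after each stranded consonant: /n/ → /nʊ/, /l/ → /lʊ/, /s/ → /sʊ/.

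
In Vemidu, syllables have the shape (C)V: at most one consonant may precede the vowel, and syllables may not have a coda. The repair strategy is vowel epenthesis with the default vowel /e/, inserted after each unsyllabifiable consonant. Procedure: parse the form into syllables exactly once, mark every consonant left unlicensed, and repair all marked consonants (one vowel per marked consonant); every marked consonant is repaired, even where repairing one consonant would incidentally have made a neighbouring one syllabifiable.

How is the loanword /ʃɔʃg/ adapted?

The consonants /ʃ/, /g/ cannot be parsed into a legal (C)V syllable (no codas are permitted; onsets are limited to one consonant).
Inserting the epenthetic vowel yields /ʃ/ → /ʃe/, /g/ → /ge/.

ʃɔʃege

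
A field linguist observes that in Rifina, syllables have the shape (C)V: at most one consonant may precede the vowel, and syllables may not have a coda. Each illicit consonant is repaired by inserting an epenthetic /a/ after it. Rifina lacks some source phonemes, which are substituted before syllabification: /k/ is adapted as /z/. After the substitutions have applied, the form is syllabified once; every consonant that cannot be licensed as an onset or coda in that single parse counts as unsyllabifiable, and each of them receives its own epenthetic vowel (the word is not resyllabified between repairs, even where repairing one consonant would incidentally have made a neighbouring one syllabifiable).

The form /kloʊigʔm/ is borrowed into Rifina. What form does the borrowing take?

Substitution: /k/ → /z/, giving /zloʊigʔm/.
Under (C)V, the unsyllabifiable consonants are /z/, /g/, /ʔ/, /m/ (no codas are permitted; onsets are limited to one consonant).
Each unlicensed consonant becomes the onset of a new syllable: /z/ → /za/, /g/ → /ga/, /ʔ/ → /ʔa/, /m/ → /ma/.

zaloʊigaʔama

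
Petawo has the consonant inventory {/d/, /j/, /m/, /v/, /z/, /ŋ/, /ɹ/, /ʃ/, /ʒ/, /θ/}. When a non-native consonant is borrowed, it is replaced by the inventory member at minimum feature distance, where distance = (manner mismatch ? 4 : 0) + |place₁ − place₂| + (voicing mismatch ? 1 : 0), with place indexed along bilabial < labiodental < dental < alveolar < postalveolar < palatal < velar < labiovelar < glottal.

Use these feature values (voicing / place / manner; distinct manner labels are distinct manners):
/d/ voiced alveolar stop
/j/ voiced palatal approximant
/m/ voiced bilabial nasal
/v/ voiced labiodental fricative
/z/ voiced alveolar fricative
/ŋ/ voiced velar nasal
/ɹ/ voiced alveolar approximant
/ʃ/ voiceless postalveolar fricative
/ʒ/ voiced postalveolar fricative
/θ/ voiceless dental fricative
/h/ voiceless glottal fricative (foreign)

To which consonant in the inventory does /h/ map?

ʃ

/ʃ/ is closest: same manner (fricative), place distance 4 (glottal→postalveolar), same voicing; total 4. Next closest is /ʒ/ at distance 5.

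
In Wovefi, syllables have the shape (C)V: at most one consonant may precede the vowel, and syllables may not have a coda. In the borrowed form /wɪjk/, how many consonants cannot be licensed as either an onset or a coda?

2

The consonants /j/, /k/ cannot be parsed into a legal (C)V syllable (no codas are permitted; onsets are limited to one consonant).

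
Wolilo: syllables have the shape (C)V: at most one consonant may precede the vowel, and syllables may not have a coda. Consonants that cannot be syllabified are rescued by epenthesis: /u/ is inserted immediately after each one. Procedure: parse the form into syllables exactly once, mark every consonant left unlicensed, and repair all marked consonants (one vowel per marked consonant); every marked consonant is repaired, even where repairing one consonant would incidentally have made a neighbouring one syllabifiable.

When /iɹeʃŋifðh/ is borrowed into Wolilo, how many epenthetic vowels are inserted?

4

The unsyllabifiable consonants are /ʃ/, /f/, /ð/, /h/; each receives one epenthetic vowel.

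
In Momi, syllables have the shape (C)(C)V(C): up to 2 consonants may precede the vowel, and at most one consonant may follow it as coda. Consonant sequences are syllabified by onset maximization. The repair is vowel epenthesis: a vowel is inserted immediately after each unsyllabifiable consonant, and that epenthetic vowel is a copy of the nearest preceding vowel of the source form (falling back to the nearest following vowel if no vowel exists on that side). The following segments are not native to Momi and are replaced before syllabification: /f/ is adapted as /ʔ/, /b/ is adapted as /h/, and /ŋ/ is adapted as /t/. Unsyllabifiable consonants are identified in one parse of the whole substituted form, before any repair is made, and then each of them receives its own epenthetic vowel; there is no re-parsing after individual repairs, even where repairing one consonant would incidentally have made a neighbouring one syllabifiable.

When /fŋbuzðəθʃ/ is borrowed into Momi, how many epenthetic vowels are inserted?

After substitution the input is /ʔthuzðəθʃ/.
The unsyllabifiable consonants are /ʔ/, /ʃ/; each receives one epenthetic vowel.

2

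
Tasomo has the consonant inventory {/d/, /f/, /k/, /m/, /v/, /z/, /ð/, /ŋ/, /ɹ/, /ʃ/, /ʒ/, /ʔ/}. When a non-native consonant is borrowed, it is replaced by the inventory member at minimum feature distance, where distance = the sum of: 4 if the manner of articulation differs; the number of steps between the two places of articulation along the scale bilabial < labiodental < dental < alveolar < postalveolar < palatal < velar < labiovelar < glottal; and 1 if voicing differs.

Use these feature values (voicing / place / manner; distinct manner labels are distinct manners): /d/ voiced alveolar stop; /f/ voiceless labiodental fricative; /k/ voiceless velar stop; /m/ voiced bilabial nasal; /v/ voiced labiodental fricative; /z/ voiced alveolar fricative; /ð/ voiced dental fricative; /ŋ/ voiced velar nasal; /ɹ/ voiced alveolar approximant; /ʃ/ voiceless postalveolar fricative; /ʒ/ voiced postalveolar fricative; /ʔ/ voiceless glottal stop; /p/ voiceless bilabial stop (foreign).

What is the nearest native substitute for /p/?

/d/ is closest: same manner (stop), place distance 3 (bilabial→alveolar), voicing differs (+1); total 4. Next closest is /f/ at distance 5.

d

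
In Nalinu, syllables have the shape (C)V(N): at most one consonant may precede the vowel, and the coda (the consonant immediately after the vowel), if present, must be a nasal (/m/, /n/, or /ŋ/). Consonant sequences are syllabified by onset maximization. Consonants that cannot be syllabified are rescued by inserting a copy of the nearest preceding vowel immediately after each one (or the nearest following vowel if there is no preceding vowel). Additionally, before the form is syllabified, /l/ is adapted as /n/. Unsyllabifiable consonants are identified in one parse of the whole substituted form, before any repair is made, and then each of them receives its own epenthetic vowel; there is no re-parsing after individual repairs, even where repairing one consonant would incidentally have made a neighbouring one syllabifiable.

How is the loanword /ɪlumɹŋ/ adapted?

ɪnumɹuŋu

Substitution: /l/ → /n/, giving /ɪnumɹŋ/.
Syllabifying with onset maximization leaves /ɹ/, /ŋ/ stranded (only a nasal (/m/, /n/, or /ŋ/) is licensed in coda position; onsets are limited to one consonant).
Epenthesis after each stranded consonant: /ɹ/ → /ɹu/, /ŋ/ → /ŋu/.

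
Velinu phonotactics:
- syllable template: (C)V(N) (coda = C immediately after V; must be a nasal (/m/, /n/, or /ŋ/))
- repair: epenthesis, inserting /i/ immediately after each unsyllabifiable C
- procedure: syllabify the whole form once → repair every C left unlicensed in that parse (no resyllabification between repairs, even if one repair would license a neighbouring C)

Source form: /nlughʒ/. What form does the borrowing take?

nilugihiʒi

Syllabifying with onset maximization leaves /n/, /g/, /h/, /ʒ/ stranded (only a nasal (/m/, /n/, or /ŋ/) is licensed in coda position; onsets are limited to one consonant).
Each unlicensed consonant becomes the onset of a new syllable: /n/ → /ni/, /g/ → /gi/, /h/ → /hi/, /ʒ/ → /ʒi/.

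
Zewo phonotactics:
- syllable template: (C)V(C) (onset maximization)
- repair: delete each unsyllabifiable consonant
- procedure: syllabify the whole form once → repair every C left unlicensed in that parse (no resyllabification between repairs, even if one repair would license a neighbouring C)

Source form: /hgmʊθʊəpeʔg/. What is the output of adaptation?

mʊθʊəpeʔ

Under (C)V(C), the unsyllabifiable consonants are /h/, /g/, /g/ (at most one coda consonant is licensed; onsets are limited to one consonant).
Each unlicensed consonant is deleted: /h/, /g/, /g/.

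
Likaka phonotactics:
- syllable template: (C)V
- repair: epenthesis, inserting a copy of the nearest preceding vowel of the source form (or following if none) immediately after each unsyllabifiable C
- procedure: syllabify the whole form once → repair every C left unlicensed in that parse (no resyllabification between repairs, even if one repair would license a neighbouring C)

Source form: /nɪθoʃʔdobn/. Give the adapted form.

The consonants /ʃ/, /ʔ/, /b/, /n/ cannot be parsed into a legal (C)V syllable (no codas are permitted; onsets are limited to one consonant).
Inserting the epenthetic vowel yields /ʃ/ → /ʃo/, /ʔ/ → /ʔo/, /b/ → /bo/, /n/ → /no/.

nɪθoʃoʔodobono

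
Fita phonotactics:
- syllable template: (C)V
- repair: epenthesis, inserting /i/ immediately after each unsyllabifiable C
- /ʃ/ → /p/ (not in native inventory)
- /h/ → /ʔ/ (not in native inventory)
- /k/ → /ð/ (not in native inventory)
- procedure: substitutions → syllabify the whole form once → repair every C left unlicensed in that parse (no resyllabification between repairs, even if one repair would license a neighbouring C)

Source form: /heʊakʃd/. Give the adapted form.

Substitution: /h/ → /ʔ/, /k/ → /ð/, /ʃ/ → /p/, giving /ʔeʊaðpd/.
Syllabifying with onset maximization leaves /ð/, /p/, /d/ stranded (no codas are permitted; onsets are limited to one consonant).
Inserting the epenthetic vowel yields /ð/ → /ði/, /p/ → /pi/, /d/ → /di/.

ʔeʊaðipidi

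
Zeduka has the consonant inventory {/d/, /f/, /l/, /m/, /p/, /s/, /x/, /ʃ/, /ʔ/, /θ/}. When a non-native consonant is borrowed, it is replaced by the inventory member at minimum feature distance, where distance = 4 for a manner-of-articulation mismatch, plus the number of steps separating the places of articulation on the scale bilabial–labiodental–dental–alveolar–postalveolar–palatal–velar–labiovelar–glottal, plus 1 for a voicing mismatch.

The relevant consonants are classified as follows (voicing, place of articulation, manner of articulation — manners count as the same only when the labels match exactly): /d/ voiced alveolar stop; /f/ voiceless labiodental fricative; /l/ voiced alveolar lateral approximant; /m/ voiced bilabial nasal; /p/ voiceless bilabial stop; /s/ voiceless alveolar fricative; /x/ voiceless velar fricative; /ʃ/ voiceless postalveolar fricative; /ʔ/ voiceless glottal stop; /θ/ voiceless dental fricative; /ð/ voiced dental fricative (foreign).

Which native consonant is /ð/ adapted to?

θ

/θ/ is closest: same manner (fricative), place distance 0 (dental→dental), voicing differs (+1); total 1. Next closest is /f/ at distance 2.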